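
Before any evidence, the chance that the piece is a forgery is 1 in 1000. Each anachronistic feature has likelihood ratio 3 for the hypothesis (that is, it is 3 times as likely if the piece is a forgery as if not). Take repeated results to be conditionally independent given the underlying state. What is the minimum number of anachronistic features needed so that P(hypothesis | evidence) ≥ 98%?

10

Prior odds = 0.001/0.999 = 1/999.
Likelihood ratio per anachronistic feature = 3.
Target posterior odds = 0.98/0.02 = 49.
Require 3ⁿ ≥ 49 ÷ (1/999) = 48951.
3⁹ = 19683 falls short of 48951 but 3¹⁰ = 59049 reaches it, so n = 10.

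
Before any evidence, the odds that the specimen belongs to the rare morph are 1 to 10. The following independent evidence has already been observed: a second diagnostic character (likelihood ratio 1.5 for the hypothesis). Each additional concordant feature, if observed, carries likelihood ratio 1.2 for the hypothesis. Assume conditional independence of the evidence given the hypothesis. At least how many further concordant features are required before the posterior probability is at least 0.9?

Prior odds = 0.1.
Bayes factor of the evidence already in hand = 1.5.
Odds after that evidence = 0.1 × 1.5 = 0.15.
Target odds = 0.9/0.1 = 9.
Need 1.2ⁿ ≥ 9 ÷ 0.15 = 60.
1.2²² ≈55.2061 falls short of 60 but 1.2²³ ≈66.2474 reaches it, so n = 23.

23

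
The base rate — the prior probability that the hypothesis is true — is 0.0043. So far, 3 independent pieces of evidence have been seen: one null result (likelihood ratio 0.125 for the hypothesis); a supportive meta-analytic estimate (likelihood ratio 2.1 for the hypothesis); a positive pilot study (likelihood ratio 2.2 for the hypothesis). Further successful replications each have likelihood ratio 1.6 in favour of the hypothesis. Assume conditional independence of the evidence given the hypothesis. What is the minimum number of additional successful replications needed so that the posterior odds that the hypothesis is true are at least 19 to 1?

Prior odds = 0.0043/0.9957 = 43/9957.
Combined Bayes factor of the evidence already in hand = 0.125 × 2.1 × 2.2 = 0.5775.
Odds after that evidence = (43/9957) × 0.5775 = 3311/1327600.
Target odds = 19.
Need 1.6ⁿ ≥ 19 ÷ (3311/1327600) = 25224400/3311.
1.6¹⁹ ≈7555.79 falls short of 25224400/3311 but 1.6²⁰ ≈12089.3 reaches it, so n = 20.

20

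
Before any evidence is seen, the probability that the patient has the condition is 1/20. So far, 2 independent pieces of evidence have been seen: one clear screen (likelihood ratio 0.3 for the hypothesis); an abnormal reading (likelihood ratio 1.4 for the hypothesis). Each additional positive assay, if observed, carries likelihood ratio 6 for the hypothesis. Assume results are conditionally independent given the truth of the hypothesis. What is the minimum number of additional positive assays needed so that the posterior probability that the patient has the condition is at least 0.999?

Prior odds = 0.05/0.95 = 1/19.
Combined Bayes factor of the evidence already in hand = 0.3 × 1.4 = 0.42.
Odds after that evidence = (1/19) × 0.42 = 21/950.
Target odds = 0.999/0.001 = 999.
Need 6ⁿ ≥ 999 ÷ (21/950) = 316350/7.
6⁵ = 7776 falls short of 316350/7 but 6⁶ = 46656 reaches it, so n = 6.

6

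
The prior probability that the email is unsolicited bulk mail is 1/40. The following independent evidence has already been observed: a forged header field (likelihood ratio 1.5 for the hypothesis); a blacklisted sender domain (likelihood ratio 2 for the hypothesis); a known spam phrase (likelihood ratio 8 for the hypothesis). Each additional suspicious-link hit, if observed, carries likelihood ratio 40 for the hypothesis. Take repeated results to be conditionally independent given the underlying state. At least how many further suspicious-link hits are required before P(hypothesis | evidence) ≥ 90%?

Prior odds = 0.025/0.975 = 1/39.
Combined Bayes factor of the evidence already in hand = 1.5 × 2 × 8 = 24.
Odds after that evidence = (1/39) × 24 = 8/13.
Target odds = 0.9/0.1 = 9.
Need 40ⁿ ≥ 9 ÷ (8/13) = 14.625.
40¹ = 40, which meets the required 14.625; so n = 1.

1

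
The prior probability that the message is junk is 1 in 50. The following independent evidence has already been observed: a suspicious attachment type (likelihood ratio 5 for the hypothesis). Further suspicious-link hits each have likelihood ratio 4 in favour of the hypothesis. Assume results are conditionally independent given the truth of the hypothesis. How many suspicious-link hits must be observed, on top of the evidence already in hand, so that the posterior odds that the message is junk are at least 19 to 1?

Prior odds = 0.02/0.98 = 1/49.
Bayes factor of the evidence already in hand = 5.
Odds after that evidence = (1/49) × 5 = 5/49.
Target odds = 19.
Need 4ⁿ ≥ 19 ÷ (5/49) = 186.2.
4³ = 64 falls short of 186.2 but 4⁴ = 256 reaches it, so n = 4.

4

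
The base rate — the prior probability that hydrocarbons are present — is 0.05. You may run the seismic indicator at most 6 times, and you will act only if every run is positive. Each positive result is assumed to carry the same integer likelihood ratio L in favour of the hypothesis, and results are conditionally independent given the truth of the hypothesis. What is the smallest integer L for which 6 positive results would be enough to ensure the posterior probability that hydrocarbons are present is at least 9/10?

3

Prior odds = 0.05/0.95 = 1/19.
Target odds = 0.9/0.1 = 9.
Need L⁶ ≥ 9 ÷ (1/19) = 171.
2⁶ = 64 < 171 ≤ 729 = 3⁶, so L = 3.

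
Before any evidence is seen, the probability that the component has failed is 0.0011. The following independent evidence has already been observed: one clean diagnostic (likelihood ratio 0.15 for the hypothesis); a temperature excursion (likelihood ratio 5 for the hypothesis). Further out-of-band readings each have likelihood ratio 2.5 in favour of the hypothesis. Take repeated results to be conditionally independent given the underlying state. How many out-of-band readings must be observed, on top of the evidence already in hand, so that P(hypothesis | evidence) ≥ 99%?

Prior odds = 0.0011/0.9989 = 11/9989.
Combined Bayes factor of the evidence already in hand = 0.15 × 5 = 0.75.
Odds after that evidence = (11/9989) × 0.75 = 33/39956.
Target odds = 0.99/0.01 = 99.
Need 2.5ⁿ ≥ 99 ÷ (33/39956) = 119868.
2.5¹² = 244140625/4096 falls short of 119868 but 2.5¹³ ≈149012 reaches it, so n = 13.

13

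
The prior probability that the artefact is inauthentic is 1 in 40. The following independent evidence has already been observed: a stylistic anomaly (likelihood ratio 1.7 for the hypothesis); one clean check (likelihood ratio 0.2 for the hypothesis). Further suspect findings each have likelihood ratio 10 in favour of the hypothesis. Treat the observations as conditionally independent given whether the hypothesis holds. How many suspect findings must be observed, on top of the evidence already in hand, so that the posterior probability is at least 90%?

4

Prior odds = 0.025/0.975 = 1/39.
Combined Bayes factor of the evidence already in hand = 1.7 × 0.2 = 0.34.
Odds after that evidence = (1/39) × 0.34 = 17/1950.
Target odds = 0.9/0.1 = 9.
Need 10ⁿ ≥ 9 ÷ (17/1950) = 17550/17.
10³ = 1000 falls short of 17550/17 but 10⁴ = 10000 reaches it, so n = 4.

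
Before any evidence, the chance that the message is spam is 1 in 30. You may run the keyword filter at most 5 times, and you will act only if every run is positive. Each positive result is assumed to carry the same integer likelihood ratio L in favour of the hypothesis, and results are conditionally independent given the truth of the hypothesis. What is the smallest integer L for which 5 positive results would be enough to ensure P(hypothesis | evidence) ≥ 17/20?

Prior odds = (1/30)/(29/30) = 1/29.
Target odds = 0.85/0.15 = 17/3.
Need L⁵ ≥ 17/3 ÷ (1/29) = 493/3.
2⁵ = 32 < 493/3 ≤ 243 = 3⁵, so L = 3.

3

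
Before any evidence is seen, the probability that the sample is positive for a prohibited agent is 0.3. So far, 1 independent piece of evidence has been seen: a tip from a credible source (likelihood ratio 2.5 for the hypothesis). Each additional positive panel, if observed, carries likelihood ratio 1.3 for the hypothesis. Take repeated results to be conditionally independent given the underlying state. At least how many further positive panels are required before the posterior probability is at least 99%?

18

Prior odds = 0.3/0.7 = 3/7.
Bayes factor of the evidence already in hand = 2.5.
Odds after that evidence = (3/7) × 2.5 = 15/14.
Target odds = 0.99/0.01 = 99.
Need 1.3ⁿ ≥ 99 ÷ (15/14) = 92.4.
1.3¹⁷ ≈86.5042 falls short of 92.4 but 1.3¹⁸ ≈112.455 reaches it, so n = 18.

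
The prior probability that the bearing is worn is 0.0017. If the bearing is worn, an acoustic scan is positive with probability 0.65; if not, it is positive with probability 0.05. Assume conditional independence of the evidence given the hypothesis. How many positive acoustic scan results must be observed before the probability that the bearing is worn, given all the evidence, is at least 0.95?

4

Prior odds = 0.0017/0.9983 = 17/9983.
Likelihood ratio of a positive = 0.65/0.05 = 13.
Target posterior odds = 0.95/0.05 = 19.
Need (17/9983) × 13ⁿ ≥ 19, i.e. 13ⁿ ≥ 189677/17.
13³ = 2197 falls short of 189677/17 but 13⁴ = 28561 reaches it, so n = 4.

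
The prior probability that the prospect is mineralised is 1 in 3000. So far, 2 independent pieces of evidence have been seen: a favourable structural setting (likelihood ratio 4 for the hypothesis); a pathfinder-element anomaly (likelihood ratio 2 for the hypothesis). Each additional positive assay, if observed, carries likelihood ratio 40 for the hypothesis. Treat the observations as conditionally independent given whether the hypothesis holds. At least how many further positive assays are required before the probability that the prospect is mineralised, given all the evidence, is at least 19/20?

3

Prior odds = (1/3000)/(2999/3000) = 1/2999.
Combined Bayes factor of the evidence already in hand = 4 × 2 = 8.
Odds after that evidence = (1/2999) × 8 = 8/2999.
Target odds = 0.95/0.05 = 19.
Need 40ⁿ ≥ 19 ÷ (8/2999) = 7122.625.
40² = 1600 falls short of 7122.625 but 40³ = 64000 reaches it, so n = 3.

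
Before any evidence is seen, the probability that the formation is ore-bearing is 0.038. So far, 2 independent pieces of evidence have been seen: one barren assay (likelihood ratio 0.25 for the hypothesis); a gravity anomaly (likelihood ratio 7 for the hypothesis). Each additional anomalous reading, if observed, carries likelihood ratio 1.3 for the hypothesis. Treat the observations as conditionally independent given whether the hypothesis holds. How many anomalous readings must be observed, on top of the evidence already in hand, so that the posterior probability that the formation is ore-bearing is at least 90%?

19

Prior odds = 0.038/0.962 = 19/481.
Combined Bayes factor of the evidence already in hand = 0.25 × 7 = 1.75.
Odds after that evidence = (19/481) × 1.75 = 133/1924.
Target odds = 0.9/0.1 = 9.
Need 1.3ⁿ ≥ 9 ÷ (133/1924) = 17316/133.
1.3¹⁸ ≈112.455 falls short of 17316/133 but 1.3¹⁹ ≈146.192 reaches it, so n = 19.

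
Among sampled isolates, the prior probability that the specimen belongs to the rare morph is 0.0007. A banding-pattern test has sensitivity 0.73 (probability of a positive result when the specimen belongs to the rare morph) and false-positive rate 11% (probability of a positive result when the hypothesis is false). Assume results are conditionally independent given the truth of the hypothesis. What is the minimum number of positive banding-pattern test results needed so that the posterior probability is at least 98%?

6

Prior odds: 0.0007 ÷ 0.9993 = 7/9993.
Likelihood ratio of a positive result = 0.73/0.11 = 73/11.
Target posterior odds = 0.98/0.02 = 49.
Require (73/11)ⁿ ≥ 49 ÷ (7/9993) = 69951.
(73/11)⁵ ≈12872.1 falls short of 69951 but (73/11)⁶ ≈85424.2 reaches it, so n = 6.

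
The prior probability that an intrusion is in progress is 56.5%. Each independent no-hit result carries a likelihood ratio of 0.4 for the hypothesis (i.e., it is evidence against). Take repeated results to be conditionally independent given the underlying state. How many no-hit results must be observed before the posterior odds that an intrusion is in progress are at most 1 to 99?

Prior odds = 0.565/0.435 = 113/87.
Likelihood ratio per no-hit result = 0.4.
Target odds = 1/99.
Require 0.4ⁿ ≤ 1/99 ÷ (113/87) = 29/3729.
0.4⁵ = 0.01024 is still above 29/3729 but 0.4⁶ = 64/15625 is at or below it, so n = 6.

6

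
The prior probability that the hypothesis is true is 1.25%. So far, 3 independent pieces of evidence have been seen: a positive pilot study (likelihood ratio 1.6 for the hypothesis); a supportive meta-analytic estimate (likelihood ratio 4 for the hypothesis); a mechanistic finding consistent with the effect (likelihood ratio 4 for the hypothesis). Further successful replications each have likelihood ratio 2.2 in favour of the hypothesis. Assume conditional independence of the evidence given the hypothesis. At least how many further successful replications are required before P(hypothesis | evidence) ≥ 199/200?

Prior odds = 0.0125/0.9875 = 1/79.
Combined Bayes factor of the evidence already in hand = 1.6 × 4 × 4 = 25.6.
Odds after that evidence = (1/79) × 25.6 = 128/395.
Target odds = 0.995/0.005 = 199.
Need 2.2ⁿ ≥ 199 ÷ (128/395) = 614.1015625.
2.2⁸ = 214358881/390625 falls short of 614.1015625 but 2.2⁹ ≈1207.27 reaches it, so n = 9.

9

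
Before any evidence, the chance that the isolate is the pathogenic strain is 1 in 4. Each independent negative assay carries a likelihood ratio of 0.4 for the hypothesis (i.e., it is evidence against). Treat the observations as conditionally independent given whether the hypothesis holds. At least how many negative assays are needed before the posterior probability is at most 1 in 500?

Prior odds = 0.25/0.75 = 1/3.
Likelihood ratio per negative assay = 0.4.
Target posterior odds = 0.002/0.998 = 1/499.
Need (1/3) × 0.4ⁿ ≤ 1/499, i.e. 0.4ⁿ ≤ 3/499.
0.4⁵ = 0.01024 is still above 3/499 but 0.4⁶ = 64/15625 is at or below it, so n = 6.

6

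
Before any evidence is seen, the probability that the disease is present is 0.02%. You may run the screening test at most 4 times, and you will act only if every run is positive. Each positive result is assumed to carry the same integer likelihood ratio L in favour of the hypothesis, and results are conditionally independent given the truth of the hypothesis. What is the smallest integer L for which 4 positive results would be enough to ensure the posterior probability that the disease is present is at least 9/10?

15

Prior odds = 0.0002/0.9998 = 1/4999.
Target odds = 0.9/0.1 = 9.
Need L⁴ ≥ 9 ÷ (1/4999) = 44991.
14⁴ = 38416 < 44991 ≤ 50625 = 15⁴, so L = 15.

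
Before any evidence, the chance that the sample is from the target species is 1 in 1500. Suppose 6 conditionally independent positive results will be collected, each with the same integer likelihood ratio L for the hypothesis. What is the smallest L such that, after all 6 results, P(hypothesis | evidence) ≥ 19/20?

Prior odds = (1/1500)/(1499/1500) = 1/1499.
Target odds = 0.95/0.05 = 19.
Need L⁶ ≥ 19 ÷ (1/1499) = 28481.
5⁶ = 15625 < 28481 ≤ 46656 = 6⁶, so L = 6.

6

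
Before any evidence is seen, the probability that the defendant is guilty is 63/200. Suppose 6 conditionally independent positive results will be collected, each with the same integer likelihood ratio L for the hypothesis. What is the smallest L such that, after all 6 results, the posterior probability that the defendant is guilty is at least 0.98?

Prior odds = 0.315/0.685 = 63/137.
Target odds = 0.98/0.02 = 49.
Need L⁶ ≥ 49 ÷ (63/137) = 959/9.
2⁶ = 64 < 959/9 ≤ 729 = 3⁶, so L = 3.

3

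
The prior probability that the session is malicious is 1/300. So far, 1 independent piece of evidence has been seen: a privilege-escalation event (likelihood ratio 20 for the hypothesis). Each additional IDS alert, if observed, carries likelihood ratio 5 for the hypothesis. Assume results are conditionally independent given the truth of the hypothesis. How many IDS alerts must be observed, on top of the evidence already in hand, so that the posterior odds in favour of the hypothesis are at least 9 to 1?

Prior odds = (1/300)/(299/300) = 1/299.
Bayes factor of the evidence already in hand = 20.
Odds after that evidence = (1/299) × 20 = 20/299.
Target odds = 9.
Need 5ⁿ ≥ 9 ÷ (20/299) = 134.55.
5³ = 125 falls short of 134.55 but 5⁴ = 625 reaches it, so n = 4.

4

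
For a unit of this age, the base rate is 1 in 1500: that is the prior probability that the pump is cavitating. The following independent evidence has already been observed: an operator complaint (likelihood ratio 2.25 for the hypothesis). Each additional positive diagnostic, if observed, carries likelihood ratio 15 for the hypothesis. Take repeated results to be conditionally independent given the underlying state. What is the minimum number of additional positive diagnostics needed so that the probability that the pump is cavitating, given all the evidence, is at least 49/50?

Prior odds = (1/1500)/(1499/1500) = 1/1499.
Bayes factor of the evidence already in hand = 2.25.
Odds after that evidence = (1/1499) × 2.25 = 9/5996.
Target odds = 0.98/0.02 = 49.
Need 15ⁿ ≥ 49 ÷ (9/5996) = 293804/9.
15³ = 3375 falls short of 293804/9 but 15⁴ = 50625 reaches it, so n = 4.

4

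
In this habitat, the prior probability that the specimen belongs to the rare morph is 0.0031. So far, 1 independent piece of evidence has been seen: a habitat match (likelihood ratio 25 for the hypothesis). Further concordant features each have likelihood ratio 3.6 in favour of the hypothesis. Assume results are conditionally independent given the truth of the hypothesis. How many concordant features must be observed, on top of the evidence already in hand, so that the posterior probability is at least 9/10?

Prior odds = 0.0031/0.9969 = 31/9969.
Bayes factor of the evidence already in hand = 25.
Odds after that evidence = (31/9969) × 25 = 775/9969.
Target odds = 0.9/0.1 = 9.
Need 3.6ⁿ ≥ 9 ÷ (775/9969) = 89721/775.
3.6³ = 46.656 falls short of 89721/775 but 3.6⁴ = 167.9616 reaches it, so n = 4.

4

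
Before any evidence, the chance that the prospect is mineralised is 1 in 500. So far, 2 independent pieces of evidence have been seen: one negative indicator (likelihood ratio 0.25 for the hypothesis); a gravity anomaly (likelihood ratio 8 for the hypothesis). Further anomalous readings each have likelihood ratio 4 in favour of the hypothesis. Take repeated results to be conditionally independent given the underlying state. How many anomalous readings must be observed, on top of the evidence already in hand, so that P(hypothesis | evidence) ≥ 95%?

Prior odds = 0.002/0.998 = 1/499.
Combined Bayes factor of the evidence already in hand = 0.25 × 8 = 2.
Odds after that evidence = (1/499) × 2 = 2/499.
Target odds = 0.95/0.05 = 19.
Need 4ⁿ ≥ 19 ÷ (2/499) = 4740.5.
4⁶ = 4096 falls short of 4740.5 but 4⁷ = 16384 reaches it, so n = 7.

7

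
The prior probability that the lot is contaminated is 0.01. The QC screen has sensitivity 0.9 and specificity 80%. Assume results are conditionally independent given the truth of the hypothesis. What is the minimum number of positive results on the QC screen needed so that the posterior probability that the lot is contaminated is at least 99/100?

7

Prior odds: 0.01 ÷ 0.99 = 1/99.
False-positive rate = 1 − 0.8 = 0.2; likelihood ratio of a positive = 0.9/0.2 = 4.5.
Target posterior odds = 0.99/0.01 = 99.
Need (1/99) × 4.5ⁿ ≥ 99, i.e. 4.5ⁿ ≥ 9801.
4.5⁶ = 8303.765625 falls short of 9801 but 4.5⁷ = 4782969/128 reaches it, so n = 7.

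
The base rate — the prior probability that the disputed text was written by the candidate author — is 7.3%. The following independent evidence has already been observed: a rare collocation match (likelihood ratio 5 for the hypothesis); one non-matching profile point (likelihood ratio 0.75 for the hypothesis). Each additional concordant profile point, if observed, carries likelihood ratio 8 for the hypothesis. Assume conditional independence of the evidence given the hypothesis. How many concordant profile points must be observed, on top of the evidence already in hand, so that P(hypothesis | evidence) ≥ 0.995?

4

Prior odds = 0.073/0.927 = 73/927.
Combined Bayes factor of the evidence already in hand = 5 × 0.75 = 3.75.
Odds after that evidence = (73/927) × 3.75 = 365/1236.
Target odds = 0.995/0.005 = 199.
Need 8ⁿ ≥ 199 ÷ (365/1236) = 245964/365.
8³ = 512 falls short of 245964/365 but 8⁴ = 4096 reaches it, so n = 4.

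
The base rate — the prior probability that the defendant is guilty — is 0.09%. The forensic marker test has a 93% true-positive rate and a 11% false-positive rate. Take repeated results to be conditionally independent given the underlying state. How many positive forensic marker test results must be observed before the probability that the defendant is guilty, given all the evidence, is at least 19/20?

5

Prior odds: 0.0009 ÷ 0.9991 = 9/9991.
Likelihood ratio of a positive result = 0.93/0.11 = 93/11.
Target posterior odds = 0.95/0.05 = 19.
Require (93/11)ⁿ ≥ 19 ÷ (9/9991) = 189829/9.
(93/11)⁴ = 74805201/14641 falls short of 189829/9 but (93/11)⁵ ≈43196.8 reaches it, so n = 5.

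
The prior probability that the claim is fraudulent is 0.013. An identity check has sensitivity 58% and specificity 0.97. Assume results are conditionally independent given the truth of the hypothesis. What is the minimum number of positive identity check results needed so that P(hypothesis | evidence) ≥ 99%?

4

Prior odds = 0.013/0.987 = 13/987.
False-positive rate = 1 − 0.97 = 0.03; likelihood ratio of a positive = 0.58/0.03 = 58/3.
Target odds: 0.99 ÷ 0.01 = 99.
Require (58/3)ⁿ ≥ 99 ÷ (13/987) = 97713/13.
(58/3)³ = 195112/27 falls short of 97713/13 but (58/3)⁴ = 11316496/81 reaches it, so n = 4.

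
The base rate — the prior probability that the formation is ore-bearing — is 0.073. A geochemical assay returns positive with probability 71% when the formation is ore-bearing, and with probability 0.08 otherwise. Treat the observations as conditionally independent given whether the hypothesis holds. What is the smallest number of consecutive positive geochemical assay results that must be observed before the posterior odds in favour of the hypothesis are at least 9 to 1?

3

Prior odds: 0.073 ÷ 0.927 = 73/927.
Likelihood ratio of a positive result = 0.71/0.08 = 8.875.
Target odds = 9.
Require 8.875ⁿ ≥ 9 ÷ (73/927) = 8343/73.
8.875² = 78.765625 falls short of 8343/73 but 8.875³ = 357911/512 reaches it, so n = 3.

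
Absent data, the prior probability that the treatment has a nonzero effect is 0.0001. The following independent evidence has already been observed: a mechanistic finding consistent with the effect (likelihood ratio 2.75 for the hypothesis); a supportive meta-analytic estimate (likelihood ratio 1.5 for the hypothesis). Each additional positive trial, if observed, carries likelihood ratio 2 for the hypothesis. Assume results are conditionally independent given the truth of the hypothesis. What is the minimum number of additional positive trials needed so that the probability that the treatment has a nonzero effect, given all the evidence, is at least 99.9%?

22

Prior odds = 0.0001/0.9999 = 1/9999.
Combined Bayes factor of the evidence already in hand = 2.75 × 1.5 = 4.125.
Odds after that evidence = (1/9999) × 4.125 = 1/2424.
Target odds = 0.999/0.001 = 999.
Need 2ⁿ ≥ 999 ÷ (1/2424) = 2421576.
2²¹ = 2097152 falls short of 2421576 but 2²² = 4194304 reaches it, so n = 22.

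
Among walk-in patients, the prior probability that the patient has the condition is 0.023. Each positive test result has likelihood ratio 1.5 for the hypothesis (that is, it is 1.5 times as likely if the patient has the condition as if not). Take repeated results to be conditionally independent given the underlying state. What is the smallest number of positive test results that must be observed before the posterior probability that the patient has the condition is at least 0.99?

Prior odds = 0.023/0.977 = 23/977.
Likelihood ratio per positive test result = 1.5.
Target posterior odds = 0.99/0.01 = 99.
Need (23/977) × 1.5ⁿ ≥ 99, i.e. 1.5ⁿ ≥ 96723/23.
1.5²⁰ ≈3325.26 falls short of 96723/23 but 1.5²¹ ≈4987.89 reaches it, so n = 21.

21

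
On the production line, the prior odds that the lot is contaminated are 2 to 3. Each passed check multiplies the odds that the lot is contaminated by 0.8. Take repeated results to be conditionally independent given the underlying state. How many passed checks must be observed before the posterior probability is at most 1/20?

12

Prior odds = 2/3.
Likelihood ratio per passed check = 0.8.
Target posterior odds = 0.05/0.95 = 1/19.
Need (2/3) × 0.8ⁿ ≤ 1/19, i.e. 0.8ⁿ ≤ 3/38.
0.8¹¹ = 4194304/48828125 is still above 3/38 but 0.8¹² = 16777216/244140625 is at or below it, so n = 12.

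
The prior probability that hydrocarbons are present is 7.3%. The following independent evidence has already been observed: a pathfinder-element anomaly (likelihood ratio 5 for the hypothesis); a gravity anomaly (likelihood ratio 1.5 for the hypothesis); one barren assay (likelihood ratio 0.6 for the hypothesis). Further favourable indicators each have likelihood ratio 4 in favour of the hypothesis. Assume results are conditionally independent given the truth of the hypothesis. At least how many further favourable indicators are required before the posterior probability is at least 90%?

Prior odds = 0.073/0.927 = 73/927.
Combined Bayes factor of the evidence already in hand = 5 × 1.5 × 0.6 = 4.5.
Odds after that evidence = (73/927) × 4.5 = 73/206.
Target odds = 0.9/0.1 = 9.
Need 4ⁿ ≥ 9 ÷ (73/206) = 1854/73.
4² = 16 falls short of 1854/73 but 4³ = 64 reaches it, so n = 3.

3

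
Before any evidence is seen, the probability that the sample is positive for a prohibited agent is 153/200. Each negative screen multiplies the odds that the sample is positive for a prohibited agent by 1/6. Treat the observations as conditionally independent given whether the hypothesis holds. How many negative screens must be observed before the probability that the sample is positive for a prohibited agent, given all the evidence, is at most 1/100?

4

Prior odds = 0.765/0.235 = 153/47.
Likelihood ratio per negative screen = 1/6.
Target odds: 0.01 ÷ 0.99 = 1/99.
Need (153/47) × (1/6)ⁿ ≤ 1/99, i.e. (1/6)ⁿ ≤ 47/15147.
(1/6)³ = 1/216 is still above 47/15147 but (1/6)⁴ = 1/1296 is at or below it, so n = 4.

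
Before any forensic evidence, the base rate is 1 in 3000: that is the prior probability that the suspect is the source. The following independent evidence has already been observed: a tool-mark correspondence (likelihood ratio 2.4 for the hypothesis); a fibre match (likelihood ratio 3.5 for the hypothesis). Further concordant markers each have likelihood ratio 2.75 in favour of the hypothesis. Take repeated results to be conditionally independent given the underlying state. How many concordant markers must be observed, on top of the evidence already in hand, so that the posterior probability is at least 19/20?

9

Prior odds = (1/3000)/(2999/3000) = 1/2999.
Combined Bayes factor of the evidence already in hand = 2.4 × 3.5 = 8.4.
Odds after that evidence = (1/2999) × 8.4 = 42/14995.
Target odds = 0.95/0.05 = 19.
Need 2.75ⁿ ≥ 19 ÷ (42/14995) = 284905/42.
2.75⁸ = 214358881/65536 falls short of 284905/42 but 2.75⁹ ≈8994.86 reaches it, so n = 9.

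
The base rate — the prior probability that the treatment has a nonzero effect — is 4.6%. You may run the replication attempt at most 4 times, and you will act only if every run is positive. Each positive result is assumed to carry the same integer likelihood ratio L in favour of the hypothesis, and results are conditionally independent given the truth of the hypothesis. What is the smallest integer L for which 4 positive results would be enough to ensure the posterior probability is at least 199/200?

Prior odds = 0.046/0.954 = 23/477.
Target odds = 0.995/0.005 = 199.
Need L⁴ ≥ 199 ÷ (23/477) = 94923/23.
8⁴ = 4096 < 94923/23 ≤ 6561 = 9⁴, so L = 9.

9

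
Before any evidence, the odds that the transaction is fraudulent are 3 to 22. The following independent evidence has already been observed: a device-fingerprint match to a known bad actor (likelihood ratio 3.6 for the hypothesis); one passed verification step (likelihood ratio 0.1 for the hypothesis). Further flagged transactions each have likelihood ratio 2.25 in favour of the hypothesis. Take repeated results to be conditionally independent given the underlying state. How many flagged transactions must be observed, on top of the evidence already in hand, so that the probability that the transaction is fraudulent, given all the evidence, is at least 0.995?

11

Prior odds = 3/22.
Combined Bayes factor of the evidence already in hand = 3.6 × 0.1 = 0.36.
Odds after that evidence = (3/22) × 0.36 = 27/550.
Target odds = 0.995/0.005 = 199.
Need 2.25ⁿ ≥ 199 ÷ (27/550) = 109450/27.
2.25¹⁰ ≈3325.26 falls short of 109450/27 but 2.25¹¹ ≈7481.83 reaches it, so n = 11.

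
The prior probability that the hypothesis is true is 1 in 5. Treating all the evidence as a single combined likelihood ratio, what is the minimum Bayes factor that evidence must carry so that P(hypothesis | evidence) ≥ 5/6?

Prior odds = 0.2/0.8 = 0.25.
Target odds = (5/6)/(1/6) = 5.
Required Bayes factor = 5 ÷ 0.25 = 20.

20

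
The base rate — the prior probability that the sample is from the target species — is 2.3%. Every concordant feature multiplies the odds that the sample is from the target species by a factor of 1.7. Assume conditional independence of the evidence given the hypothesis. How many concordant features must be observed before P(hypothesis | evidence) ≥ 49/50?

Prior odds: 0.023 ÷ 0.977 = 23/977.
Likelihood ratio per concordant feature = 1.7.
Target posterior odds = 0.98/0.02 = 49.
Need (23/977) × 1.7ⁿ ≥ 49, i.e. 1.7ⁿ ≥ 47873/23.
1.7¹⁴ ≈1683.78 falls short of 47873/23 but 1.7¹⁵ ≈2862.42 reaches it, so n = 15.

15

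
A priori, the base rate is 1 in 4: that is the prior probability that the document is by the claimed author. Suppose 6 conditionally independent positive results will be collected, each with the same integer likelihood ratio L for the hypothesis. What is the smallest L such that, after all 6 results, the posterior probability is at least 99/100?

Prior odds = 0.25/0.75 = 1/3.
Target odds = 0.99/0.01 = 99.
Need L⁶ ≥ 99 ÷ (1/3) = 297.
2⁶ = 64 < 297 ≤ 729 = 3⁶, so L = 3.

3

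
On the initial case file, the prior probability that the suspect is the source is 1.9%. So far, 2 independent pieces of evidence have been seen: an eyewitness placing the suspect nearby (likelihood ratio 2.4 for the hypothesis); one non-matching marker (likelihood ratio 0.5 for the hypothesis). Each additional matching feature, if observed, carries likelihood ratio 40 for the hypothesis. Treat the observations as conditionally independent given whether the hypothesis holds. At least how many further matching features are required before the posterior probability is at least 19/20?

Prior odds = 0.019/0.981 = 19/981.
Combined Bayes factor of the evidence already in hand = 2.4 × 0.5 = 1.2.
Odds after that evidence = (19/981) × 1.2 = 38/1635.
Target odds = 0.95/0.05 = 19.
Need 40ⁿ ≥ 19 ÷ (38/1635) = 817.5.
40¹ = 40 falls short of 817.5 but 40² = 1600 reaches it, so n = 2.

2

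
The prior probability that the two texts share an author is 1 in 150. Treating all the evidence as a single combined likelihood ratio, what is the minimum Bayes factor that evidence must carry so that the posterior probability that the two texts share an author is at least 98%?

Prior odds = (1/150)/(149/150) = 1/149.
Target odds = 0.98/0.02 = 49.
Required Bayes factor = 49 ÷ (1/149) = 7301.

7301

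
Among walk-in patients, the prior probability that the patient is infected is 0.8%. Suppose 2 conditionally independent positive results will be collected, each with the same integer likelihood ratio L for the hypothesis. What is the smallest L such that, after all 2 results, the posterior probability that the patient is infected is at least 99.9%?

Prior odds = 0.008/0.992 = 1/124.
Target odds = 0.999/0.001 = 999.
Need L² ≥ 999 ÷ (1/124) = 123876.
351² = 123201 < 123876 ≤ 123904 = 352², so L = 352.

352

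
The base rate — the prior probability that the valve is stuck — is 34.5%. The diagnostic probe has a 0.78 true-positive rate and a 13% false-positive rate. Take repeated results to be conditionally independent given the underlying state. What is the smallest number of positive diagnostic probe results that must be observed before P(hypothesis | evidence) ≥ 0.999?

Prior odds = 0.345/0.655 = 69/131.
Likelihood ratio of a positive result = 0.78/0.13 = 6.
Target posterior odds = 0.999/0.001 = 999.
Require 6ⁿ ≥ 999 ÷ (69/131) = 43623/23.
6⁴ = 1296 falls short of 43623/23 but 6⁵ = 7776 reaches it, so n = 5.

5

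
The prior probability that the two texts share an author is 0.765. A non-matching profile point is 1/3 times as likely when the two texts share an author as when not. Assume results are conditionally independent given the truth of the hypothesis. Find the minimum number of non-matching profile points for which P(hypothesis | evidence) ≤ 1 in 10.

4

Prior odds: 0.765 ÷ 0.235 = 153/47.
Likelihood ratio per non-matching profile point = 1/3.
Target odds: 0.1 ÷ 0.9 = 1/9.
Require (1/3)ⁿ ≤ 1/9 ÷ (153/47) = 47/1377.
(1/3)³ = 1/27 is still above 47/1377 but (1/3)⁴ = 1/81 is at or below it, so n = 4.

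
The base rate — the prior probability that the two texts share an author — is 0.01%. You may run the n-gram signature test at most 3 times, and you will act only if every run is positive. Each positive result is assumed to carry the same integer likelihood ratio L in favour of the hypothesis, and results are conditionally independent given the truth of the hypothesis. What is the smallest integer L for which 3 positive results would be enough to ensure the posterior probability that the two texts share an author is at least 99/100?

100

Prior odds = 0.0001/0.9999 = 1/9999.
Target odds = 0.99/0.01 = 99.
Need L³ ≥ 99 ÷ (1/9999) = 989901.
99³ = 970299 < 989901 ≤ 1000000 = 100³, so L = 100.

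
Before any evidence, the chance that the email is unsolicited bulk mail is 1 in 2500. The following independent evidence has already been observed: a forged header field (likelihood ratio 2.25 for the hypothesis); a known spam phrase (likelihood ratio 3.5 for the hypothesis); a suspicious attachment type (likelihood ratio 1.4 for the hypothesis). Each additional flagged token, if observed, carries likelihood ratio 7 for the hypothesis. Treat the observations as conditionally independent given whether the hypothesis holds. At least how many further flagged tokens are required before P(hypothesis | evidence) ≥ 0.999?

Prior odds = 0.0004/0.9996 = 1/2499.
Combined Bayes factor of the evidence already in hand = 2.25 × 3.5 × 1.4 = 11.025.
Odds after that evidence = (1/2499) × 11.025 = 3/680.
Target odds = 0.999/0.001 = 999.
Need 7ⁿ ≥ 999 ÷ (3/680) = 226440.
7⁶ = 117649 falls short of 226440 but 7⁷ = 823543 reaches it, so n = 7.

7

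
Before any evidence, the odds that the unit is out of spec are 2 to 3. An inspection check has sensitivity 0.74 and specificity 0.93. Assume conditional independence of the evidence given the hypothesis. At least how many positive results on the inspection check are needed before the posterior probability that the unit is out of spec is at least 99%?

3

Prior odds = 2/3.
False-positive rate = 1 − 0.93 = 0.07; likelihood ratio of a positive = 0.74/0.07 = 74/7.
Target odds: 0.99 ÷ 0.01 = 99.
Require (74/7)ⁿ ≥ 99 ÷ (2/3) = 148.5.
(74/7)² = 5476/49 falls short of 148.5 but (74/7)³ = 405224/343 reaches it, so n = 3.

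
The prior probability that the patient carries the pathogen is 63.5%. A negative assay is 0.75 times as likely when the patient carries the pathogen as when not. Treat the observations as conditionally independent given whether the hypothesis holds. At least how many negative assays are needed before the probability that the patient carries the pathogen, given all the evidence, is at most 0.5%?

21

Prior odds = 0.635/0.365 = 127/73.
Likelihood ratio per negative assay = 0.75.
Target posterior odds = 0.005/0.995 = 1/199.
Need (127/73) × 0.75ⁿ ≤ 1/199, i.e. 0.75ⁿ ≤ 73/25273.
0.75²⁰ ≈0.00317121 is still above 73/25273 but 0.75²¹ ≈0.00237841 is at or below it, so n = 21.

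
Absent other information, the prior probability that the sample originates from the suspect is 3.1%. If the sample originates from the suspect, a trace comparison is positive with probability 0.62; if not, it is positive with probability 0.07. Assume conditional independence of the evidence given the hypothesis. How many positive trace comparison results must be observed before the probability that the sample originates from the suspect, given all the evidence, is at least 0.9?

Prior odds = 0.031/0.969 = 31/969.
Likelihood ratio of a positive = 0.62/0.07 = 62/7.
Target posterior odds = 0.9/0.1 = 9.
Require (62/7)ⁿ ≥ 9 ÷ (31/969) = 8721/31.
(62/7)² = 3844/49 falls short of 8721/31 but (62/7)³ = 238328/343 reaches it, so n = 3.

3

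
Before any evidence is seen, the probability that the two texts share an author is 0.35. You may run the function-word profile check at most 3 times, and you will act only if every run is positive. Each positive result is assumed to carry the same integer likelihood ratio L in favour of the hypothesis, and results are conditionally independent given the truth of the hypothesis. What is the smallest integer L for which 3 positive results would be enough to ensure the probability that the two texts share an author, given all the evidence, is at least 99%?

6

Prior odds = 0.35/0.65 = 7/13.
Target odds = 0.99/0.01 = 99.
Need L³ ≥ 99 ÷ (7/13) = 1287/7.
5³ = 125 < 1287/7 ≤ 216 = 6³, so L = 6.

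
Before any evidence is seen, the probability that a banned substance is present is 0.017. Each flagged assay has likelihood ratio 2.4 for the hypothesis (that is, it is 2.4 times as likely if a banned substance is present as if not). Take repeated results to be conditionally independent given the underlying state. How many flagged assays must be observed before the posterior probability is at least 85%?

7

Prior odds: 0.017 ÷ 0.983 = 17/983.
Likelihood ratio per flagged assay = 2.4.
Target posterior odds = 0.85/0.15 = 17/3.
Need (17/983) × 2.4ⁿ ≥ 17/3, i.e. 2.4ⁿ ≥ 983/3.
2.4⁶ = 2985984/15625 falls short of 983/3 but 2.4⁷ = 35831808/78125 reaches it, so n = 7.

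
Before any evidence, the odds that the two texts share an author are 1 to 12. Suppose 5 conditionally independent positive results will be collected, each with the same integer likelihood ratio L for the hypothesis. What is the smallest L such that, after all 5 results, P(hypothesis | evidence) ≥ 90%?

Prior odds = 1/12.
Target odds = 0.9/0.1 = 9.
Need L⁵ ≥ 9 ÷ (1/12) = 108.
2⁵ = 32 < 108 ≤ 243 = 3⁵, so L = 3.

3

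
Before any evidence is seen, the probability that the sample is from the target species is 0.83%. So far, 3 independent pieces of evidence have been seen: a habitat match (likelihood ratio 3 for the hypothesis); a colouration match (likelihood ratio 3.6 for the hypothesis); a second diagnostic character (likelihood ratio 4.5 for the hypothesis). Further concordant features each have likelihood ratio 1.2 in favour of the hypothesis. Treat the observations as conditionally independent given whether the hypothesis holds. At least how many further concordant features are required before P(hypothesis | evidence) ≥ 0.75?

Prior odds = 0.0083/0.9917 = 83/9917.
Combined Bayes factor of the evidence already in hand = 3 × 3.6 × 4.5 = 48.6.
Odds after that evidence = (83/9917) × 48.6 = 20169/49585.
Target odds = 0.75/0.25 = 3.
Need 1.2ⁿ ≥ 3 ÷ (20169/49585) = 49585/6723.
1.2¹⁰ = 60466176/9765625 falls short of 49585/6723 but 1.2¹¹ = 362797056/48828125 reaches it, so n = 11.

11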